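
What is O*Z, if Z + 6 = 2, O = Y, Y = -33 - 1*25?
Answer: 232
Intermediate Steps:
Y = -58 (Y = -33 - 25 = -58)
O = -58
Z = -4 (Z = -6 + 2 = -4)
O*Z = -58*(-4) = 232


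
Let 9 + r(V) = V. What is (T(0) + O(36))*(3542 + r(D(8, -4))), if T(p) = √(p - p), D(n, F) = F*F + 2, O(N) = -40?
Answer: -142040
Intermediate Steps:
D(n, F) = 2 + F² (D(n, F) = F² + 2 = 2 + F²)
r(V) = -9 + V
T(p) = 0 (T(p) = √0 = 0)
(T(0) + O(36))*(3542 + r(D(8, -4))) = (0 - 40)*(3542 + (-9 + (2 + (-4)²))) = -40*(3542 + (-9 + (2 + 16))) = -40*(3542 + (-9 + 18)) = -40*(3542 + 9) = -40*3551 = -142040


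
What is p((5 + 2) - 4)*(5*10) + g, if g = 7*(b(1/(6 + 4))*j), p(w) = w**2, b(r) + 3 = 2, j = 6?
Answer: 408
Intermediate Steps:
b(r) = -1 (b(r) = -3 + 2 = -1)
g = -42 (g = 7*(-1*6) = 7*(-6) = -42)
p((5 + 2) - 4)*(5*10) + g = ((5 + 2) - 4)**2*(5*10) - 42 = (7 - 4)**2*50 - 42 = 3**2*50 - 42 = 9*50 - 42 = 450 - 42 = 408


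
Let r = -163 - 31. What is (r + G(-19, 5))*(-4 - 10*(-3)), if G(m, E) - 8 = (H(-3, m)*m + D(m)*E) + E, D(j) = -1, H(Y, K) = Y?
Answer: -3354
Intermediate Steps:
G(m, E) = 8 - 3*m (G(m, E) = 8 + ((-3*m - E) + E) = 8 + ((-E - 3*m) + E) = 8 - 3*m)
r = -194
(r + G(-19, 5))*(-4 - 10*(-3)) = (-194 + (8 - 3*(-19)))*(-4 - 10*(-3)) = (-194 + (8 + 57))*(-4 + 30) = (-194 + 65)*26 = -129*26 = -3354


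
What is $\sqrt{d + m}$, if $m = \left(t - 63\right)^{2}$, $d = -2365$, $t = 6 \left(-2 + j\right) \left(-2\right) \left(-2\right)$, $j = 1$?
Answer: $2 \sqrt{1301} \approx 72.139$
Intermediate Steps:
$t = -24$ ($t = 6 \left(-2 + 1\right) \left(-2\right) \left(-2\right) = 6 \left(-1\right) \left(-2\right) \left(-2\right) = \left(-6\right) \left(-2\right) \left(-2\right) = 12 \left(-2\right) = -24$)
$m = 7569$ ($m = \left(-24 - 63\right)^{2} = \left(-87\right)^{2} = 7569$)
$\sqrt{d + m} = \sqrt{-2365 + 7569} = \sqrt{5204} = 2 \sqrt{1301}$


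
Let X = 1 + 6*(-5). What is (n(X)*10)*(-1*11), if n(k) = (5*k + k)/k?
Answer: -660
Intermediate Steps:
X = -29 (X = 1 - 30 = -29)
n(k) = 6 (n(k) = (6*k)/k = 6)
(n(X)*10)*(-1*11) = (6*10)*(-1*11) = 60*(-11) = -660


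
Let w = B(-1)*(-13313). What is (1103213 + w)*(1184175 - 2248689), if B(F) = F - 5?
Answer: -1259416932774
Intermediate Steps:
B(F) = -5 + F
w = 79878 (w = (-5 - 1)*(-13313) = -6*(-13313) = 79878)
(1103213 + w)*(1184175 - 2248689) = (1103213 + 79878)*(1184175 - 2248689) = 1183091*(-1064514) = -1259416932774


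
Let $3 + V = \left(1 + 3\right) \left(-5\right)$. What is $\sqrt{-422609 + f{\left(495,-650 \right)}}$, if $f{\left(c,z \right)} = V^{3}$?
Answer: $2 i \sqrt{108694} \approx 659.38 i$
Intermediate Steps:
$V = -23$ ($V = -3 + \left(1 + 3\right) \left(-5\right) = -3 + 4 \left(-5\right) = -3 - 20 = -23$)
$f{\left(c,z \right)} = -12167$ ($f{\left(c,z \right)} = \left(-23\right)^{3} = -12167$)
$\sqrt{-422609 + f{\left(495,-650 \right)}} = \sqrt{-422609 - 12167} = \sqrt{-434776} = 2 i \sqrt{108694}$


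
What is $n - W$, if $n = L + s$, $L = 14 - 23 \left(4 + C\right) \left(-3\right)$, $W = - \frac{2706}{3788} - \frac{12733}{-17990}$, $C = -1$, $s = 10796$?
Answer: $\frac{13406540221}{1216895} \approx 11017.0$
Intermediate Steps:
$W = - \frac{8006}{1216895}$ ($W = \left(-2706\right) \frac{1}{3788} - - \frac{1819}{2570} = - \frac{1353}{1894} + \frac{1819}{2570} = - \frac{8006}{1216895} \approx -0.006579$)
$L = 221$ ($L = 14 - 23 \left(4 - 1\right) \left(-3\right) = 14 - 23 \cdot 3 \left(-3\right) = 14 - -207 = 14 + 207 = 221$)
$n = 11017$ ($n = 221 + 10796 = 11017$)
$n - W = 11017 - - \frac{8006}{1216895} = 11017 + \frac{8006}{1216895} = \frac{13406540221}{1216895}$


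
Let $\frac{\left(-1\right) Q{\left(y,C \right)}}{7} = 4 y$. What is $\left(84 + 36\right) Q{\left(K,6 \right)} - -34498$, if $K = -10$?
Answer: $68098$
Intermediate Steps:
$Q{\left(y,C \right)} = - 28 y$ ($Q{\left(y,C \right)} = - 7 \cdot 4 y = - 28 y$)
$\left(84 + 36\right) Q{\left(K,6 \right)} - -34498 = \left(84 + 36\right) \left(\left(-28\right) \left(-10\right)\right) - -34498 = 120 \cdot 280 + 34498 = 33600 + 34498 = 68098$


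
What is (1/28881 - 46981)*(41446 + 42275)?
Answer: -37865843461820/9627 ≈ -3.9333e+9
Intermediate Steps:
(1/28881 - 46981)*(41446 + 42275) = (1/28881 - 46981)*83721 = -1356858260/28881*83721 = -37865843461820/9627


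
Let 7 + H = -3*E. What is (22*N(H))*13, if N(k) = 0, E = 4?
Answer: 0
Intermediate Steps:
H = -19 (H = -7 - 3*4 = -7 - 12 = -19)
(22*N(H))*13 = (22*0)*13 = 0*13 = 0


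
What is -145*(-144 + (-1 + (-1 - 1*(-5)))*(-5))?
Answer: 23055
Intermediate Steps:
-145*(-144 + (-1 + (-1 - 1*(-5)))*(-5)) = -145*(-144 + (-1 + (-1 + 5))*(-5)) = -145*(-144 + (-1 + 4)*(-5)) = -145*(-144 + 3*(-5)) = -145*(-144 - 15) = -145*(-159) = 23055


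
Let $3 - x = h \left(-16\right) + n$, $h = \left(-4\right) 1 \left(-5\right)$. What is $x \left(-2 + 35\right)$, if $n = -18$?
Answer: $11253$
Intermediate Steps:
$h = 20$ ($h = \left(-4\right) \left(-5\right) = 20$)
$x = 341$ ($x = 3 - \left(20 \left(-16\right) - 18\right) = 3 - \left(-320 - 18\right) = 3 - -338 = 3 + 338 = 341$)
$x \left(-2 + 35\right) = 341 \left(-2 + 35\right) = 341 \cdot 33 = 11253$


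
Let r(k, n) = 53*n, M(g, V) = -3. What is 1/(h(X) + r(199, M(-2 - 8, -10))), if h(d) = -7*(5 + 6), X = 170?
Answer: -1/236 ≈ -0.0042373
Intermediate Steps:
h(d) = -77 (h(d) = -7*11 = -77)
1/(h(X) + r(199, M(-2 - 8, -10))) = 1/(-77 + 53*(-3)) = 1/(-77 - 159) = 1/(-236) = -1/236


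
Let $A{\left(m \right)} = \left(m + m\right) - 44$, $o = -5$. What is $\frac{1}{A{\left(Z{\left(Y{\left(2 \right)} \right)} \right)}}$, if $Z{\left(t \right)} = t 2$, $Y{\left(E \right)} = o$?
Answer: $- \frac{1}{64} \approx -0.015625$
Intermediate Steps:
$Y{\left(E \right)} = -5$
$Z{\left(t \right)} = 2 t$
$A{\left(m \right)} = -44 + 2 m$ ($A{\left(m \right)} = 2 m - 44 = -44 + 2 m$)
$\frac{1}{A{\left(Z{\left(Y{\left(2 \right)} \right)} \right)}} = \frac{1}{-44 + 2 \cdot 2 \left(-5\right)} = \frac{1}{-44 + 2 \left(-10\right)} = \frac{1}{-44 - 20} = \frac{1}{-64} = - \frac{1}{64}$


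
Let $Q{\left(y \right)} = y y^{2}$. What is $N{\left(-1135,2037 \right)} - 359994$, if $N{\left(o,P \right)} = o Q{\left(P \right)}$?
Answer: $-9593320741149$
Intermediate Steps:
$Q{\left(y \right)} = y^{3}$
$N{\left(o,P \right)} = o P^{3}$
$N{\left(-1135,2037 \right)} - 359994 = - 1135 \cdot 2037^{3} - 359994 = \left(-1135\right) 8452264653 - 359994 = -9593320381155 - 359994 = -9593320741149$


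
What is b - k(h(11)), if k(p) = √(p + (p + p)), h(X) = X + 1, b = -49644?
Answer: -49650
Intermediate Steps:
h(X) = 1 + X
k(p) = √3*√p (k(p) = √(p + 2*p) = √(3*p) = √3*√p)
b - k(h(11)) = -49644 - √3*√(1 + 11) = -49644 - √3*√12 = -49644 - √3*2*√3 = -49644 - 1*6 = -49644 - 6 = -49650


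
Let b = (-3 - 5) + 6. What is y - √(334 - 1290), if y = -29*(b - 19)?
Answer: 609 - 2*I*√239 ≈ 609.0 - 30.919*I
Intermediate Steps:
b = -2 (b = -8 + 6 = -2)
y = 609 (y = -29*(-2 - 19) = -29*(-21) = 609)
y - √(334 - 1290) = 609 - √(334 - 1290) = 609 - √(-956) = 609 - 2*I*√239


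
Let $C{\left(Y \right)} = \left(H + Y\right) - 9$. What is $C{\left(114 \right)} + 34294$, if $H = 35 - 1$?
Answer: $34433$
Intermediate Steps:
$H = 34$
$C{\left(Y \right)} = 25 + Y$ ($C{\left(Y \right)} = \left(34 + Y\right) - 9 = 25 + Y$)
$C{\left(114 \right)} + 34294 = \left(25 + 114\right) + 34294 = 139 + 34294 = 34433$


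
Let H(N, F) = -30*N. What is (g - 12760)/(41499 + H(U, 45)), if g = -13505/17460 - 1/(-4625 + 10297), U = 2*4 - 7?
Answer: -63186961451/205340222664 ≈ -0.30772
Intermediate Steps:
U = 1 (U = 8 - 7 = 1)
g = -3830891/4951656 (g = -13505*1/17460 - 1/5672 = -2701/3492 - 1*1/5672 = -2701/3492 - 1/5672 = -3830891/4951656 ≈ -0.77366)
(g - 12760)/(41499 + H(U, 45)) = (-3830891/4951656 - 12760)/(41499 - 30*1) = -63186961451/(4951656*(41499 - 30)) = -63186961451/4951656/41469 = -63186961451/4951656*1/41469 = -63186961451/205340222664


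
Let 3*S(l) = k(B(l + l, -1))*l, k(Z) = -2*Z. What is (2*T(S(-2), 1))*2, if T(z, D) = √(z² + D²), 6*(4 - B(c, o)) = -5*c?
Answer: 4*√145/9 ≈ 5.3518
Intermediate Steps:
B(c, o) = 4 + 5*c/6 (B(c, o) = 4 - (-5)*c/6 = 4 + 5*c/6)
S(l) = l*(-8 - 10*l/3)/3 (S(l) = ((-2*(4 + 5*(l + l)/6))*l)/3 = ((-2*(4 + 5*(2*l)/6))*l)/3 = ((-2*(4 + 5*l/3))*l)/3 = ((-8 - 10*l/3)*l)/3 = (l*(-8 - 10*l/3))/3 = l*(-8 - 10*l/3)/3)
T(z, D) = √(D² + z²)
(2*T(S(-2), 1))*2 = (2*√(1² + ((2/9)*(-2)*(-12 - 5*(-2)))²))*2 = (2*√(1 + ((2/9)*(-2)*(-12 + 10))²))*2 = (2*√(1 + ((2/9)*(-2)*(-2))²))*2 = (2*√(1 + (8/9)²))*2 = (2*√(1 + 64/81))*2 = (2*√(145/81))*2 = (2*(√145/9))*2 = (2*√145/9)*2 = 4*√145/9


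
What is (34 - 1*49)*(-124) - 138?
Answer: 1722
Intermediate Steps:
(34 - 1*49)*(-124) - 138 = (34 - 49)*(-124) - 138 = -15*(-124) - 138 = 1860 - 138 = 1722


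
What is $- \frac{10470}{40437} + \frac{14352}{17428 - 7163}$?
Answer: $\frac{157625758}{138361935} \approx 1.1392$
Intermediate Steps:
$- \frac{10470}{40437} + \frac{14352}{17428 - 7163} = \left(-10470\right) \frac{1}{40437} + \frac{14352}{10265} = - \frac{3490}{13479} + 14352 \cdot \frac{1}{10265} = - \frac{3490}{13479} + \frac{14352}{10265} = \frac{157625758}{138361935}$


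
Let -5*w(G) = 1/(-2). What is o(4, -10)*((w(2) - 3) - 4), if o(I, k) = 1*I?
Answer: -138/5 ≈ -27.600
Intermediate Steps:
o(I, k) = I
w(G) = 1/10 (w(G) = -1/5/(-2) = -1/5*(-1/2) = 1/10)
o(4, -10)*((w(2) - 3) - 4) = 4*((1/10 - 3) - 4) = 4*(-29/10 - 4) = 4*(-69/10) = -138/5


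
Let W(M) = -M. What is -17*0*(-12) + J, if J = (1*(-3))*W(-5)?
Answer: -15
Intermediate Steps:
J = -15 (J = (1*(-3))*(-1*(-5)) = -3*5 = -15)
-17*0*(-12) + J = -17*0*(-12) - 15 = 0*(-12) - 15 = 0 - 15 = -15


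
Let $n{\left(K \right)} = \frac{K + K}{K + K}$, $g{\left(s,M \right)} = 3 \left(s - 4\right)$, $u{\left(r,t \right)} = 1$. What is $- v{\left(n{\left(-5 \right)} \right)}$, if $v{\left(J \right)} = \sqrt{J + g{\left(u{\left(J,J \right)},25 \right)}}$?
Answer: $- 2 i \sqrt{2} \approx - 2.8284 i$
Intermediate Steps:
$g{\left(s,M \right)} = -12 + 3 s$ ($g{\left(s,M \right)} = 3 \left(-4 + s\right) = -12 + 3 s$)
$n{\left(K \right)} = 1$ ($n{\left(K \right)} = \frac{2 K}{2 K} = 2 K \frac{1}{2 K} = 1$)
$v{\left(J \right)} = \sqrt{-9 + J}$ ($v{\left(J \right)} = \sqrt{J + \left(-12 + 3 \cdot 1\right)} = \sqrt{J + \left(-12 + 3\right)} = \sqrt{J - 9} = \sqrt{-9 + J}$)
$- v{\left(n{\left(-5 \right)} \right)} = - \sqrt{-9 + 1} = - \sqrt{-8} = - 2 i \sqrt{2}$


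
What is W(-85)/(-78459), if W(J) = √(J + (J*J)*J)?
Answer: -I*√614210/78459 ≈ -0.0099889*I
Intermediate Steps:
W(J) = √(J + J³) (W(J) = √(J + J²*J) = √(J + J³))
W(-85)/(-78459) = √(-85 + (-85)³)/(-78459) = √(-85 - 614125)*(-1/78459) = √(-614210)*(-1/78459) = (I*√614210)*(-1/78459) = -I*√614210/78459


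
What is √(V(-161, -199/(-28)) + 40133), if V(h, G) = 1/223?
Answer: 2*√498943545/223 ≈ 200.33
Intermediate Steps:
V(h, G) = 1/223
√(V(-161, -199/(-28)) + 40133) = √(1/223 + 40133) = √(8949660/223) = 2*√498943545/223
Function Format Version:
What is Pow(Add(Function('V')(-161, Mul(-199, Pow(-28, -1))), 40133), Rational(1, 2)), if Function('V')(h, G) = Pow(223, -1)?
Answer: Mul(Rational(2, 223), Pow(498943545, Rational(1, 2))) ≈ 200.33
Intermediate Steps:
Function('V')(h, G) = Rational(1, 223)
Pow(Add(Function('V')(-161, Mul(-199, Pow(-28, -1))), 40133), Rational(1, 2)) = Pow(Add(Rational(1, 223), 40133), Rational(1, 2)) = Pow(Rational(8949660, 223), Rational(1, 2)) = Mul(Rational(2, 223), Pow(498943545, Rational(1, 2)))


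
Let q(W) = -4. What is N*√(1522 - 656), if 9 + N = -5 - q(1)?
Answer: -10*√866 ≈ -294.28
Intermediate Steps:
N = -10 (N = -9 + (-5 - 1*(-4)) = -9 + (-5 + 4) = -9 - 1 = -10)
N*√(1522 - 656) = -10*√(1522 - 656) = -10*√866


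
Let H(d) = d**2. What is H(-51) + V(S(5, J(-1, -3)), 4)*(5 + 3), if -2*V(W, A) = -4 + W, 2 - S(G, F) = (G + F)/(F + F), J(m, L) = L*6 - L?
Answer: 7831/3 ≈ 2610.3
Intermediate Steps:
J(m, L) = 5*L (J(m, L) = 6*L - L = 5*L)
S(G, F) = 2 - (F + G)/(2*F) (S(G, F) = 2 - (G + F)/(F + F) = 2 - (F + G)/(2*F))
V(W, A) = 2 - W/2 (V(W, A) = -(-4 + W)/2 = 2 - W/2)
H(-51) + V(S(5, J(-1, -3)), 4)*(5 + 3) = (-51)**2 + (2 - (-1*5 + 3*(5*(-3)))/(4*(5*(-3))))*(5 + 3) = 2601 + (2 - (-5 + 3*(-15))/(4*(-15)))*8 = 2601 + (2 - (-1)*(-5 - 45)/(4*15))*8 = 2601 + (2 - (-1)*(-50)/(4*15))*8 = 2601 + (2 - 1/2*5/3)*8 = 2601 + (2 - 5/6)*8 = 2601 + (7/6)*8 = 2601 + 28/3 = 7831/3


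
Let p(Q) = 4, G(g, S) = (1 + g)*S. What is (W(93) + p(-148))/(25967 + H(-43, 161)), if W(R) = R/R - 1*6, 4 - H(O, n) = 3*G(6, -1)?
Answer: -1/25992 ≈ -3.8473e-5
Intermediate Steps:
G(g, S) = S*(1 + g)
H(O, n) = 25 (H(O, n) = 4 - 3*(-(1 + 6)) = 4 - 3*(-1*7) = 4 - 3*(-7) = 4 - 1*(-21) = 4 + 21 = 25)
W(R) = -5 (W(R) = 1 - 6 = -5)
(W(93) + p(-148))/(25967 + H(-43, 161)) = (-5 + 4)/(25967 + 25) = -1/25992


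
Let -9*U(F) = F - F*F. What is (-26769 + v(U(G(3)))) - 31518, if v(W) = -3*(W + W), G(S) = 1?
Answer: -58287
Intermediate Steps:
U(F) = -F/9 + F**2/9 (U(F) = -(F - F*F)/9 = -(F - F**2)/9 = -F/9 + F**2/9)
v(W) = -6*W
(-26769 + v(U(G(3)))) - 31518 = (-26769 - 2*(-1 + 1)/3) - 31518 = (-26769 - 2*0/3) - 31518 = (-26769 - 6*0) - 31518 = (-26769 + 0) - 31518 = -26769 - 31518 = -58287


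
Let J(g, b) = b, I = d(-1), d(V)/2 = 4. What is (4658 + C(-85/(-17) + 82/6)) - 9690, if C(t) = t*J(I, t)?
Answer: -42152/9 ≈ -4683.6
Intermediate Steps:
d(V) = 8 (d(V) = 2*4 = 8)
I = 8
C(t) = t² (C(t) = t*t = t²)
(4658 + C(-85/(-17) + 82/6)) - 9690 = (4658 + (-85/(-17) + 82/6)²) - 9690 = (4658 + (-85*(-1/17) + 82*(⅙))²) - 9690 = (4658 + (5 + 41/3)²) - 9690 = (4658 + (56/3)²) - 9690 = (4658 + 3136/9) - 9690 = 45058/9 - 9690 = -42152/9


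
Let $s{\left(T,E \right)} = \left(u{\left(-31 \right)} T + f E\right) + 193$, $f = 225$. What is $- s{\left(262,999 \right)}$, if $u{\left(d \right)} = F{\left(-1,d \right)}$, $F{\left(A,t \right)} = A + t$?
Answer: $-216584$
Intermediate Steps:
$u{\left(d \right)} = -1 + d$
$s{\left(T,E \right)} = 193 - 32 T + 225 E$ ($s{\left(T,E \right)} = \left(\left(-1 - 31\right) T + 225 E\right) + 193 = \left(- 32 T + 225 E\right) + 193 = 193 - 32 T + 225 E$)
$- s{\left(262,999 \right)} = - (193 - 8384 + 225 \cdot 999) = - (193 - 8384 + 224775) = \left(-1\right) 216584 = -216584$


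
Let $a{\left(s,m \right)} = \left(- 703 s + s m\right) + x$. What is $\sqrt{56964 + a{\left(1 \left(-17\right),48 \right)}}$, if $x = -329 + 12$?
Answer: $\sqrt{67782} \approx 260.35$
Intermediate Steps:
$x = -317$
$a{\left(s,m \right)} = -317 - 703 s + m s$ ($a{\left(s,m \right)} = \left(- 703 s + s m\right) - 317 = \left(- 703 s + m s\right) - 317 = -317 - 703 s + m s$)
$\sqrt{56964 + a{\left(1 \left(-17\right),48 \right)}} = \sqrt{56964 - \left(317 + 655 \cdot 1 \left(-17\right)\right)} = \sqrt{56964 - -10818} = \sqrt{56964 + 10818} = \sqrt{67782}$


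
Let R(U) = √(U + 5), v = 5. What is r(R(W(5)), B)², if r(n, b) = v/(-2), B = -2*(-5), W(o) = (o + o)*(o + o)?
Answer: 25/4 ≈ 6.2500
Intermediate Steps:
W(o) = 4*o² (W(o) = (2*o)*(2*o) = 4*o²)
R(U) = √(5 + U)
B = 10
r(n, b) = -5/2 (r(n, b) = 5/(-2) = 5*(-½) = -5/2)
r(R(W(5)), B)² = (-5/2)² = 25/4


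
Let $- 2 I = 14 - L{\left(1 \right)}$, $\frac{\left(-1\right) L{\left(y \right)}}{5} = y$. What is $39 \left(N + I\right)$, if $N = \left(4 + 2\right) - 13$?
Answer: $- \frac{1287}{2} \approx -643.5$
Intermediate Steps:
$L{\left(y \right)} = - 5 y$
$I = - \frac{19}{2}$ ($I = - \frac{14 - \left(-5\right) 1}{2} = - \frac{14 - -5}{2} = - \frac{14 + 5}{2} = \left(- \frac{1}{2}\right) 19 = - \frac{19}{2} \approx -9.5$)
$N = -7$ ($N = 6 - 13 = -7$)
$39 \left(N + I\right) = 39 \left(-7 - \frac{19}{2}\right) = 39 \left(- \frac{33}{2}\right) = - \frac{1287}{2}$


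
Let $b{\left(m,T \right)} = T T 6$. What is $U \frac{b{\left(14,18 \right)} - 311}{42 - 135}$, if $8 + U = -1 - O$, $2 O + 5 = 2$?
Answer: $\frac{8165}{62} \approx 131.69$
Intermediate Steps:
$O = - \frac{3}{2}$ ($O = - \frac{5}{2} + \frac{1}{2} \cdot 2 = - \frac{5}{2} + 1 = - \frac{3}{2} \approx -1.5$)
$b{\left(m,T \right)} = 6 T^{2}$ ($b{\left(m,T \right)} = T^{2} \cdot 6 = 6 T^{2}$)
$U = - \frac{15}{2}$ ($U = -8 - - \frac{1}{2} = -8 + \left(-1 + \frac{3}{2}\right) = -8 + \frac{1}{2} = - \frac{15}{2} \approx -7.5$)
$U \frac{b{\left(14,18 \right)} - 311}{42 - 135} = - \frac{15 \frac{6 \cdot 18^{2} - 311}{42 - 135}}{2} = - \frac{15 \frac{6 \cdot 324 - 311}{-93}}{2} = - \frac{15 \left(1944 - 311\right) \left(- \frac{1}{93}\right)}{2} = - \frac{15 \cdot 1633 \left(- \frac{1}{93}\right)}{2} = \left(- \frac{15}{2}\right) \left(- \frac{1633}{93}\right) = \frac{8165}{62}$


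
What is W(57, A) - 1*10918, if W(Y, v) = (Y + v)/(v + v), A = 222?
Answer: -1615771/148 ≈ -10917.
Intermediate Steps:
W(Y, v) = (Y + v)/(2*v) (W(Y, v) = (Y + v)/((2*v)) = (Y + v)*(1/(2*v)) = (Y + v)/(2*v))
W(57, A) - 1*10918 = (1/2)*(57 + 222)/222 - 1*10918 = (1/2)*(1/222)*279 - 10918 = 93/148 - 10918 = -1615771/148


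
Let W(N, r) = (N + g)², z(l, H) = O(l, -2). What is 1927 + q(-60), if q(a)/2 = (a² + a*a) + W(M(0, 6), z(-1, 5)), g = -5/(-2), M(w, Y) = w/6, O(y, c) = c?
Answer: 32679/2 ≈ 16340.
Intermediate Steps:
z(l, H) = -2
M(w, Y) = w/6 (M(w, Y) = w*(⅙) = w/6)
g = 5/2 (g = -5*(-½) = 5/2 ≈ 2.5000)
W(N, r) = (5/2 + N)² (W(N, r) = (N + 5/2)² = (5/2 + N)²)
q(a) = 25/2 + 4*a² (q(a) = 2*((a² + a*a) + (5 + 2*((⅙)*0))²/4) = 2*((a² + a²) + (5 + 2*0)²/4) = 2*(2*a² + (5 + 0)²/4) = 2*(2*a² + (¼)*5²) = 2*(2*a² + (¼)*25) = 2*(2*a² + 25/4) = 2*(25/4 + 2*a²) = 25/2 + 4*a²)
1927 + q(-60) = 1927 + (25/2 + 4*(-60)²) = 1927 + (25/2 + 4*3600) = 1927 + (25/2 + 14400) = 1927 + 28825/2 = 32679/2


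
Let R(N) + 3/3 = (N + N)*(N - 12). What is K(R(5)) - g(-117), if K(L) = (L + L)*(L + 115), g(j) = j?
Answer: -6131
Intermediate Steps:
R(N) = -1 + 2*N*(-12 + N) (R(N) = -1 + (N + N)*(N - 12) = -1 + (2*N)*(-12 + N) = -1 + 2*N*(-12 + N))
K(L) = 2*L*(115 + L) (K(L) = (2*L)*(115 + L) = 2*L*(115 + L))
K(R(5)) - g(-117) = 2*(-1 - 24*5 + 2*5²)*(115 + (-1 - 24*5 + 2*5²)) - 1*(-117) = 2*(-1 - 120 + 2*25)*(115 + (-1 - 120 + 2*25)) + 117 = 2*(-1 - 120 + 50)*(115 + (-1 - 120 + 50)) + 117 = 2*(-71)*(115 - 71) + 117 = 2*(-71)*44 + 117 = -6248 + 117 = -6131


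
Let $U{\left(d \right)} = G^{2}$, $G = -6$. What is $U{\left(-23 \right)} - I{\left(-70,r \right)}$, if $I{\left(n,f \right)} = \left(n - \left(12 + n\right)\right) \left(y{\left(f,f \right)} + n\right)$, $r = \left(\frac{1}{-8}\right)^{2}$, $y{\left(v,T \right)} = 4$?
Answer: $-756$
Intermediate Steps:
$U{\left(d \right)} = 36$ ($U{\left(d \right)} = \left(-6\right)^{2} = 36$)
$r = \frac{1}{64}$ ($r = \left(- \frac{1}{8}\right)^{2} = \frac{1}{64} \approx 0.015625$)
$I{\left(n,f \right)} = -48 - 12 n$ ($I{\left(n,f \right)} = \left(n - \left(12 + n\right)\right) \left(4 + n\right) = - 12 \left(4 + n\right) = -48 - 12 n$)
$U{\left(-23 \right)} - I{\left(-70,r \right)} = 36 - \left(-48 - -840\right) = 36 - \left(-48 + 840\right) = 36 - 792 = -756$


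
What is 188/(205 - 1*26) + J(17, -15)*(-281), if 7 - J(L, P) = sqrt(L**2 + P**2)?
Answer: -351905/179 + 281*sqrt(514) ≈ 4404.8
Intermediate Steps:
J(L, P) = 7 - sqrt(L**2 + P**2)
188/(205 - 1*26) + J(17, -15)*(-281) = 188/(205 - 1*26) + (7 - sqrt(17**2 + (-15)**2))*(-281) = 188/(205 - 26) + (7 - sqrt(289 + 225))*(-281) = 188/179 + (7 - sqrt(514))*(-281) = 188*(1/179) + (-1967 + 281*sqrt(514)) = 188/179 + (-1967 + 281*sqrt(514)) = -351905/179 + 281*sqrt(514)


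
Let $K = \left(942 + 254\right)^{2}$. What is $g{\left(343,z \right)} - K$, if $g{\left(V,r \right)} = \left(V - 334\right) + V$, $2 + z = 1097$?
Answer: $-1430064$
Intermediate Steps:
$z = 1095$ ($z = -2 + 1097 = 1095$)
$g{\left(V,r \right)} = -334 + 2 V$ ($g{\left(V,r \right)} = \left(-334 + V\right) + V = -334 + 2 V$)
$K = 1430416$ ($K = 1196^{2} = 1430416$)
$g{\left(343,z \right)} - K = \left(-334 + 2 \cdot 343\right) - 1430416 = \left(-334 + 686\right) - 1430416 = 352 - 1430416 = -1430064$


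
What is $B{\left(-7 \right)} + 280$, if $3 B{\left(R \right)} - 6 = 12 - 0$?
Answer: $286$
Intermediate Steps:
$B{\left(R \right)} = 6$ ($B{\left(R \right)} = 2 + \frac{12 - 0}{3} = 2 + \frac{12 + 0}{3} = 2 + \frac{1}{3} \cdot 12 = 2 + 4 = 6$)
$B{\left(-7 \right)} + 280 = 6 + 280 = 286$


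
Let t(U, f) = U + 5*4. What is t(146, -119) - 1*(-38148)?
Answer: 38314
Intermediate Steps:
t(U, f) = 20 + U (t(U, f) = U + 20 = 20 + U)
t(146, -119) - 1*(-38148) = (20 + 146) - 1*(-38148) = 166 + 38148 = 38314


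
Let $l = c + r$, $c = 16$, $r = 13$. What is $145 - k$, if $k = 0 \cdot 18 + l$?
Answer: $116$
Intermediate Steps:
$l = 29$ ($l = 16 + 13 = 29$)
$k = 29$ ($k = 0 \cdot 18 + 29 = 0 + 29 = 29$)
$145 - k = 145 - 29 = 116$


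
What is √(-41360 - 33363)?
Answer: I*√74723 ≈ 273.35*I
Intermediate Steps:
√(-41360 - 33363) = √(-74723) = I*√74723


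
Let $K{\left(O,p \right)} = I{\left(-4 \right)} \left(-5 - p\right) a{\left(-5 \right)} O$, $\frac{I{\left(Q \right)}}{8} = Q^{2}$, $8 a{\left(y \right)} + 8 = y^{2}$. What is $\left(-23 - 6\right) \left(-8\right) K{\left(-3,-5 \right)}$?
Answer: $0$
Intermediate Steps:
$a{\left(y \right)} = -1 + \frac{y^{2}}{8}$
$I{\left(Q \right)} = 8 Q^{2}$
$K{\left(O,p \right)} = \frac{17 O \left(-640 - 128 p\right)}{8}$ ($K{\left(O,p \right)} = 8 \left(-4\right)^{2} \left(-5 - p\right) \left(-1 + \frac{\left(-5\right)^{2}}{8}\right) O = 8 \cdot 16 \left(-5 - p\right) \left(-1 + \frac{1}{8} \cdot 25\right) O = 128 \left(-5 - p\right) \left(-1 + \frac{25}{8}\right) O = \left(-640 - 128 p\right) \frac{17 O}{8} = \frac{17 O \left(-640 - 128 p\right)}{8}$)
$\left(-23 - 6\right) \left(-8\right) K{\left(-3,-5 \right)} = \left(-23 - 6\right) \left(-8\right) \left(\left(-272\right) \left(-3\right) \left(5 - 5\right)\right) = \left(-29\right) \left(-8\right) \left(\left(-272\right) \left(-3\right) 0\right) = 232 \cdot 0 = 0$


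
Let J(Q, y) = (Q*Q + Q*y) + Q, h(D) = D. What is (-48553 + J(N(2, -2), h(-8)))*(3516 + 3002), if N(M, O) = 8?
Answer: -316416310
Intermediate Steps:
J(Q, y) = Q + Q² + Q*y (J(Q, y) = (Q² + Q*y) + Q = Q + Q² + Q*y)
(-48553 + J(N(2, -2), h(-8)))*(3516 + 3002) = (-48553 + 8*(1 + 8 - 8))*(3516 + 3002) = (-48553 + 8*1)*6518 = (-48553 + 8)*6518 = -48545*6518 = -316416310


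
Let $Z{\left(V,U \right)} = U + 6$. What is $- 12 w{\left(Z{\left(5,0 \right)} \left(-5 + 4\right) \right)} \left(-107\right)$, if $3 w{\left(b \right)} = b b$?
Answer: $15408$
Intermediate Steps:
$Z{\left(V,U \right)} = 6 + U$
$w{\left(b \right)} = \frac{b^{2}}{3}$ ($w{\left(b \right)} = \frac{b b}{3} = \frac{b^{2}}{3}$)
$- 12 w{\left(Z{\left(5,0 \right)} \left(-5 + 4\right) \right)} \left(-107\right) = - 12 \frac{\left(\left(6 + 0\right) \left(-5 + 4\right)\right)^{2}}{3} \left(-107\right) = - 12 \frac{\left(6 \left(-1\right)\right)^{2}}{3} \left(-107\right) = - 12 \frac{\left(-6\right)^{2}}{3} \left(-107\right) = - 12 \cdot \frac{1}{3} \cdot 36 \left(-107\right) = \left(-12\right) 12 \left(-107\right) = \left(-144\right) \left(-107\right) = 15408$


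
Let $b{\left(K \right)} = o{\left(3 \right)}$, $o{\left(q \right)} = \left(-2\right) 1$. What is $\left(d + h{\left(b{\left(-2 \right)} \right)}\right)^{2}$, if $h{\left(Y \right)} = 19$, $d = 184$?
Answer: $41209$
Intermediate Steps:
$o{\left(q \right)} = -2$
$b{\left(K \right)} = -2$
$\left(d + h{\left(b{\left(-2 \right)} \right)}\right)^{2} = \left(184 + 19\right)^{2} = 203^{2} = 41209$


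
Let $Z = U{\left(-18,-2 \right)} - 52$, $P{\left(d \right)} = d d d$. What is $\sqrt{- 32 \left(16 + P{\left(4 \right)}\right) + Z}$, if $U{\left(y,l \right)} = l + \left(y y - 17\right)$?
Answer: $i \sqrt{2307} \approx 48.031 i$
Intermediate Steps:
$P{\left(d \right)} = d^{3}$ ($P{\left(d \right)} = d^{2} d = d^{3}$)
$U{\left(y,l \right)} = -17 + l + y^{2}$ ($U{\left(y,l \right)} = l + \left(y^{2} - 17\right) = l + \left(-17 + y^{2}\right) = -17 + l + y^{2}$)
$Z = 253$ ($Z = \left(-17 - 2 + \left(-18\right)^{2}\right) - 52 = \left(-17 - 2 + 324\right) - 52 = 305 - 52 = 253$)
$\sqrt{- 32 \left(16 + P{\left(4 \right)}\right) + Z} = \sqrt{- 32 \left(16 + 4^{3}\right) + 253} = \sqrt{- 32 \left(16 + 64\right) + 253} = \sqrt{\left(-32\right) 80 + 253} = \sqrt{-2560 + 253} = \sqrt{-2307} = i \sqrt{2307}$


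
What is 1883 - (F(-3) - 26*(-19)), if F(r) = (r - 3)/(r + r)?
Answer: 1388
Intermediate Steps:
F(r) = (-3 + r)/(2*r) (F(r) = (-3 + r)/((2*r)) = (-3 + r)*(1/(2*r)) = (-3 + r)/(2*r))
1883 - (F(-3) - 26*(-19)) = 1883 - ((½)*(-3 - 3)/(-3) - 26*(-19)) = 1883 - ((½)*(-⅓)*(-6) + 494) = 1883 - (1 + 494) = 1883 - 1*495 = 1883 - 495 = 1388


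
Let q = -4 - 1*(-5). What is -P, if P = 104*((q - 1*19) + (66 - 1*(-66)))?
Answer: -11856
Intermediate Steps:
q = 1 (q = -4 + 5 = 1)
P = 11856 (P = 104*((1 - 1*19) + (66 - 1*(-66))) = 104*((1 - 19) + (66 + 66)) = 104*(-18 + 132) = 104*114 = 11856)
-P = -1*11856 = -11856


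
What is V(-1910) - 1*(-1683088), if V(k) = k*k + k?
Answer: 5329278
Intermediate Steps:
V(k) = k + k**2 (V(k) = k**2 + k = k + k**2)
V(-1910) - 1*(-1683088) = -1910*(1 - 1910) - 1*(-1683088) = -1910*(-1909) + 1683088 = 3646190 + 1683088 = 5329278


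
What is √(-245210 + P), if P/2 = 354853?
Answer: 4*√29031 ≈ 681.54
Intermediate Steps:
P = 709706 (P = 2*354853 = 709706)
√(-245210 + P) = √(-245210 + 709706) = √464496 = 4*√29031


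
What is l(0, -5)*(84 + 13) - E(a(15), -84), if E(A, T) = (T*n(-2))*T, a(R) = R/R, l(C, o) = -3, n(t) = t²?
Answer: -28515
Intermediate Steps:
a(R) = 1
E(A, T) = 4*T² (E(A, T) = (T*(-2)²)*T = (T*4)*T = (4*T)*T = 4*T²)
l(0, -5)*(84 + 13) - E(a(15), -84) = -3*(84 + 13) - 4*(-84)² = -3*97 - 4*7056 = -291 - 1*28224 = -291 - 28224 = -28515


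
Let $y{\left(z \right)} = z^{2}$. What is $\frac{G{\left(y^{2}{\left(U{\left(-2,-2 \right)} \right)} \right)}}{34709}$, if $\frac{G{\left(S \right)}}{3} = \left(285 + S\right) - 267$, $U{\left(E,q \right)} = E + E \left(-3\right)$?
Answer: $\frac{822}{34709} \approx 0.023683$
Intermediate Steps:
$U{\left(E,q \right)} = - 2 E$ ($U{\left(E,q \right)} = E - 3 E = - 2 E$)
$G{\left(S \right)} = 54 + 3 S$ ($G{\left(S \right)} = 3 \left(\left(285 + S\right) - 267\right) = 3 \left(18 + S\right) = 54 + 3 S$)
$\frac{G{\left(y^{2}{\left(U{\left(-2,-2 \right)} \right)} \right)}}{34709} = \frac{54 + 3 \left(\left(\left(-2\right) \left(-2\right)\right)^{2}\right)^{2}}{34709} = \left(54 + 3 \left(4^{2}\right)^{2}\right) \frac{1}{34709} = \left(54 + 3 \cdot 16^{2}\right) \frac{1}{34709} = \left(54 + 3 \cdot 256\right) \frac{1}{34709} = \left(54 + 768\right) \frac{1}{34709} = 822 \cdot \frac{1}{34709} = \frac{822}{34709}$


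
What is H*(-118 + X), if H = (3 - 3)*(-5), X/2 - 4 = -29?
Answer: 0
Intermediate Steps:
X = -50 (X = 8 + 2*(-29) = 8 - 58 = -50)
H = 0 (H = 0*(-5) = 0)
H*(-118 + X) = 0*(-118 - 50) = 0*(-168) = 0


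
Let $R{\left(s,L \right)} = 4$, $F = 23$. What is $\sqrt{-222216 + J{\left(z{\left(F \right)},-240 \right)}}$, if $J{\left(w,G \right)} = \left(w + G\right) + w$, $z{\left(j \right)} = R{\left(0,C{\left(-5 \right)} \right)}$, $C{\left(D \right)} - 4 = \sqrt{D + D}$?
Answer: $4 i \sqrt{13903} \approx 471.64 i$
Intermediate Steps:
$C{\left(D \right)} = 4 + \sqrt{2} \sqrt{D}$ ($C{\left(D \right)} = 4 + \sqrt{D + D} = 4 + \sqrt{2 D} = 4 + \sqrt{2} \sqrt{D}$)
$z{\left(j \right)} = 4$
$J{\left(w,G \right)} = G + 2 w$ ($J{\left(w,G \right)} = \left(G + w\right) + w = G + 2 w$)
$\sqrt{-222216 + J{\left(z{\left(F \right)},-240 \right)}} = \sqrt{-222216 + \left(-240 + 2 \cdot 4\right)} = \sqrt{-222216 + \left(-240 + 8\right)} = \sqrt{-222216 - 232} = \sqrt{-222448} = 4 i \sqrt{13903}$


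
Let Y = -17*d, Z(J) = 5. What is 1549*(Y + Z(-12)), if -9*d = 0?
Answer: 7745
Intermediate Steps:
d = 0 (d = -1/9*0 = 0)
Y = 0 (Y = -17*0 = 0)
1549*(Y + Z(-12)) = 1549*(0 + 5) = 1549*5 = 7745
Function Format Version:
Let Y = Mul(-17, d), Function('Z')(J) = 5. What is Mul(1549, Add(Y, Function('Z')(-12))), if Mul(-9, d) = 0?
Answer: 7745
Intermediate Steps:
d = 0 (d = Mul(Rational(-1, 9), 0) = 0)
Y = 0 (Y = Mul(-17, 0) = 0)
Mul(1549, Add(Y, Function('Z')(-12))) = Mul(1549, Add(0, 5)) = Mul(1549, 5) = 7745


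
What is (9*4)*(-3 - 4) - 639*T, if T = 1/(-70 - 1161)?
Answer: -309573/1231 ≈ -251.48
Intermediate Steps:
T = -1/1231 (T = 1/(-1231) = -1/1231 ≈ -0.00081235)
(9*4)*(-3 - 4) - 639*T = (9*4)*(-3 - 4) - 639*(-1/1231) = 36*(-7) + 639/1231 = -252 + 639/1231 = -309573/1231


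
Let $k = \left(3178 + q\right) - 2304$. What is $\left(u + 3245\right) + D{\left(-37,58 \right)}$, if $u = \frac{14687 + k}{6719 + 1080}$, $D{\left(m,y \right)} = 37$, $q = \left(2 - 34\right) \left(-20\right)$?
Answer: $\frac{25612519}{7799} \approx 3284.1$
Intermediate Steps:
$q = 640$ ($q = \left(-32\right) \left(-20\right) = 640$)
$k = 1514$ ($k = \left(3178 + 640\right) - 2304 = 3818 - 2304 = 1514$)
$u = \frac{16201}{7799}$ ($u = \frac{14687 + 1514}{6719 + 1080} = \frac{16201}{7799} \approx 2.0773$)
$\left(u + 3245\right) + D{\left(-37,58 \right)} = \left(\frac{16201}{7799} + 3245\right) + 37 = \frac{25323956}{7799} + 37 = \frac{25612519}{7799}$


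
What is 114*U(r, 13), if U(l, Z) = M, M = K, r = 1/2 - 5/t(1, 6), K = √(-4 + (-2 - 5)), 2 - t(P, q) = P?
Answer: 114*I*√11 ≈ 378.1*I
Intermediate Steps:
t(P, q) = 2 - P
K = I*√11 (K = √(-4 - 7) = √(-11) = I*√11 ≈ 3.3166*I)
r = -9/2 (r = 1/2 - 5/(2 - 1*1) = 1*(½) - 5/(2 - 1) = ½ - 5/1 = ½ - 5*1 = ½ - 5 = -9/2 ≈ -4.5000)
M = I*√11 ≈ 3.3166*I
U(l, Z) = I*√11
114*U(r, 13) = 114*(I*√11) = 114*I*√11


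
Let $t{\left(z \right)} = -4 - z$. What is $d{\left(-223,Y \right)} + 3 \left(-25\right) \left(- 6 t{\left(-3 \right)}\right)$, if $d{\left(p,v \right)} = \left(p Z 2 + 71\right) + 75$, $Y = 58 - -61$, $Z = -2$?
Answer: $588$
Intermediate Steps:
$Y = 119$ ($Y = 58 + 61 = 119$)
$d{\left(p,v \right)} = 146 - 4 p$ ($d{\left(p,v \right)} = \left(p \left(-2\right) 2 + 71\right) + 75 = \left(- 2 p 2 + 71\right) + 75 = \left(- 4 p + 71\right) + 75 = \left(71 - 4 p\right) + 75 = 146 - 4 p$)
$d{\left(-223,Y \right)} + 3 \left(-25\right) \left(- 6 t{\left(-3 \right)}\right) = \left(146 - -892\right) + 3 \left(-25\right) \left(- 6 \left(-4 - -3\right)\right) = \left(146 + 892\right) - 75 \left(- 6 \left(-4 + 3\right)\right) = 1038 - 75 \left(\left(-6\right) \left(-1\right)\right) = 1038 - 450 = 588$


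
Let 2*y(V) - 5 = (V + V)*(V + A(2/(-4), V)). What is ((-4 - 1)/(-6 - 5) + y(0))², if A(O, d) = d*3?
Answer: 4225/484 ≈ 8.7293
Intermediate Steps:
A(O, d) = 3*d
y(V) = 5/2 + 4*V² (y(V) = 5/2 + ((V + V)*(V + 3*V))/2 = 5/2 + ((2*V)*(4*V))/2 = 5/2 + (8*V²)/2 = 5/2 + 4*V²)
((-4 - 1)/(-6 - 5) + y(0))² = ((-4 - 1)/(-6 - 5) + (5/2 + 4*0²))² = (-5/(-11) + (5/2 + 4*0))² = (-5*(-1/11) + (5/2 + 0))² = (5/11 + 5/2)² = (65/22)² = 4225/484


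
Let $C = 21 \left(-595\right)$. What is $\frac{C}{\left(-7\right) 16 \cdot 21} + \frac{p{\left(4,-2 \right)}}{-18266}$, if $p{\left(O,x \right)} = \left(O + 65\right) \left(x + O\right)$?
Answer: $\frac{775201}{146128} \approx 5.3049$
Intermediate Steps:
$p{\left(O,x \right)} = \left(65 + O\right) \left(O + x\right)$
$C = -12495$
$\frac{C}{\left(-7\right) 16 \cdot 21} + \frac{p{\left(4,-2 \right)}}{-18266} = - \frac{12495}{\left(-7\right) 16 \cdot 21} + \frac{4^{2} + 65 \cdot 4 + 65 \left(-2\right) + 4 \left(-2\right)}{-18266} = - \frac{12495}{\left(-112\right) 21} + \left(16 + 260 - 130 - 8\right) \left(- \frac{1}{18266}\right) = - \frac{12495}{-2352} + 138 \left(- \frac{1}{18266}\right) = \left(-12495\right) \left(- \frac{1}{2352}\right) - \frac{69}{9133} = \frac{85}{16} - \frac{69}{9133} = \frac{775201}{146128}$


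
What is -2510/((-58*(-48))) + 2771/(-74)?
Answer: -1975051/51504 ≈ -38.348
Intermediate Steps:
-2510/((-58*(-48))) + 2771/(-74) = -2510/2784 + 2771*(-1/74) = -2510*1/2784 - 2771/74 = -1255/1392 - 2771/74 = -1975051/51504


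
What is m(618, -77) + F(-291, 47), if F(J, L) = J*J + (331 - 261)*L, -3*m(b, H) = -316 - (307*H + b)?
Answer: 241208/3 ≈ 80403.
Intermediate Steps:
m(b, H) = 316/3 + b/3 + 307*H/3 (m(b, H) = -(-316 - (307*H + b))/3 = -(-316 - (b + 307*H))/3 = -(-316 + (-b - 307*H))/3 = -(-316 - b - 307*H)/3 = 316/3 + b/3 + 307*H/3)
F(J, L) = J² + 70*L
m(618, -77) + F(-291, 47) = (316/3 + (⅓)*618 + (307/3)*(-77)) + ((-291)² + 70*47) = (316/3 + 206 - 23639/3) + (84681 + 3290) = -22705/3 + 87971 = 241208/3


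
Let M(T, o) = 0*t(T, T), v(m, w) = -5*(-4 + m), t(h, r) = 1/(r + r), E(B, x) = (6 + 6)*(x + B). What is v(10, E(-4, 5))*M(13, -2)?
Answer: 0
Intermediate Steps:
E(B, x) = 12*B + 12*x (E(B, x) = 12*(B + x) = 12*B + 12*x)
t(h, r) = 1/(2*r)
v(m, w) = 20 - 5*m
M(T, o) = 0 (M(T, o) = 0*(1/(2*T)) = 0)
v(10, E(-4, 5))*M(13, -2) = (20 - 5*10)*0 = (20 - 50)*0 = -30*0 = 0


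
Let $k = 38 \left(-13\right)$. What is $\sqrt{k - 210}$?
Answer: $8 i \sqrt{11} \approx 26.533 i$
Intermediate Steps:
$k = -494$
$\sqrt{k - 210} = \sqrt{-494 - 210} = \sqrt{-704} = 8 i \sqrt{11}$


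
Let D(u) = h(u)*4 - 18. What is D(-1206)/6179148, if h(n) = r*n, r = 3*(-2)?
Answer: 1607/343286 ≈ 0.0046812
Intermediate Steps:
r = -6
h(n) = -6*n
D(u) = -18 - 24*u (D(u) = -6*u*4 - 18 = -24*u - 18 = -18 - 24*u)
D(-1206)/6179148 = (-18 - 24*(-1206))/6179148 = (-18 + 28944)*(1/6179148) = 28926*(1/6179148) = 1607/343286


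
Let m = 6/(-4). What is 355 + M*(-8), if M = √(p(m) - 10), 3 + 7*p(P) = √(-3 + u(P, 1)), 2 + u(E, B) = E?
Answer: 355 - 4*√(-2044 + 14*I*√26)/7 ≈ 354.55 - 25.839*I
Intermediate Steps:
u(E, B) = -2 + E
m = -3/2 (m = 6*(-¼) = -3/2 ≈ -1.5000)
p(P) = -3/7 + √(-5 + P)/7 (p(P) = -3/7 + √(-3 + (-2 + P))/7 = -3/7 + √(-5 + P)/7)
M = √(-73/7 + I*√26/14) (M = √((-3/7 + √(-5 - 3/2)/7) - 10) = √((-3/7 + √(-13/2)/7) - 10) = √((-3/7 + (I*√26/2)/7) - 10) = √((-3/7 + I*√26/14) - 10) = √(-73/7 + I*√26/14) ≈ 0.05638 + 3.2298*I)
355 + M*(-8) = 355 + (√(-2044 + 14*I*√26)/14)*(-8) = 355 - 4*√(-2044 + 14*I*√26)/7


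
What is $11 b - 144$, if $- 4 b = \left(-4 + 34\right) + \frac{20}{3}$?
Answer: $- \frac{1469}{6} \approx -244.83$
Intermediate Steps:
$b = - \frac{55}{6}$ ($b = - \frac{\left(-4 + 34\right) + \frac{20}{3}}{4} = - \frac{30 + 20 \cdot \frac{1}{3}}{4} = - \frac{30 + \frac{20}{3}}{4} = \left(- \frac{1}{4}\right) \frac{110}{3} = - \frac{55}{6} \approx -9.1667$)
$11 b - 144 = 11 \left(- \frac{55}{6}\right) - 144 = - \frac{605}{6} - 144 = - \frac{1469}{6}$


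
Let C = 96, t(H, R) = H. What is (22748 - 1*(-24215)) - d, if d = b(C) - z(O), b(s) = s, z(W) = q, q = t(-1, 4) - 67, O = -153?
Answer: 46799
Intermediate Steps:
q = -68 (q = -1 - 67 = -68)
z(W) = -68
d = 164 (d = 96 - 1*(-68) = 96 + 68 = 164)
(22748 - 1*(-24215)) - d = (22748 - 1*(-24215)) - 1*164 = (22748 + 24215) - 164 = 46963 - 164 = 46799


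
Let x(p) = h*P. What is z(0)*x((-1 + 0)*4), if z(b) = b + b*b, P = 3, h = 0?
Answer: 0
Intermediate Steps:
x(p) = 0 (x(p) = 0*3 = 0)
z(b) = b + b²
z(0)*x((-1 + 0)*4) = (0*(1 + 0))*0 = (0*1)*0 = 0*0 = 0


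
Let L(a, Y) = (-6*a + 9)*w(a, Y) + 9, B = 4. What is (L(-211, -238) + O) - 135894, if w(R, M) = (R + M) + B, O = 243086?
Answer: -460174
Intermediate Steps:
w(R, M) = 4 + M + R (w(R, M) = (R + M) + 4 = (M + R) + 4 = 4 + M + R)
L(a, Y) = 9 + (9 - 6*a)*(4 + Y + a) (L(a, Y) = (-6*a + 9)*(4 + Y + a) + 9 = (9 - 6*a)*(4 + Y + a) + 9 = 9 + (9 - 6*a)*(4 + Y + a))
(L(-211, -238) + O) - 135894 = ((45 + 9*(-238) + 9*(-211) - 6*(-211)*(4 - 238 - 211)) + 243086) - 135894 = ((45 - 2142 - 1899 - 6*(-211)*(-445)) + 243086) - 135894 = ((45 - 2142 - 1899 - 563370) + 243086) - 135894 = (-567366 + 243086) - 135894 = -324280 - 135894 = -460174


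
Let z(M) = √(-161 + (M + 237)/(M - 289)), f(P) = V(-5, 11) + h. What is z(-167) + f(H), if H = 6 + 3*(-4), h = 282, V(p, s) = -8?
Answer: 274 + I*√2094351/114 ≈ 274.0 + 12.695*I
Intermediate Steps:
H = -6 (H = 6 - 12 = -6)
f(P) = 274 (f(P) = -8 + 282 = 274)
z(M) = √(-161 + (237 + M)/(-289 + M))
z(-167) + f(H) = √2*√((23383 - 80*(-167))/(-289 - 167)) + 274 = √2*√((23383 + 13360)/(-456)) + 274 = √2*√(-1/456*36743) + 274 = √2*√(-36743/456) + 274 = √2*(I*√4188702/228) + 274 = I*√2094351/114 + 274 = 274 + I*√2094351/114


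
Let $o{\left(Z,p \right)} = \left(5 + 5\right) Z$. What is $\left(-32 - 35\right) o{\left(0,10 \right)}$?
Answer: $0$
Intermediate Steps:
$o{\left(Z,p \right)} = 10 Z$
$\left(-32 - 35\right) o{\left(0,10 \right)} = \left(-32 - 35\right) 10 \cdot 0 = \left(-67\right) 0 = 0$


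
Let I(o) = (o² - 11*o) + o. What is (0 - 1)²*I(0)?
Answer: 0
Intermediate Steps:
I(o) = o² - 10*o
(0 - 1)²*I(0) = (0 - 1)²*(0*(-10 + 0)) = (-1)²*(0*(-10)) = 1*0 = 0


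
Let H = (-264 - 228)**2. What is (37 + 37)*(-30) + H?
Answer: 239844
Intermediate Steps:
H = 242064 (H = (-492)**2 = 242064)
(37 + 37)*(-30) + H = (37 + 37)*(-30) + 242064 = 74*(-30) + 242064 = -2220 + 242064 = 239844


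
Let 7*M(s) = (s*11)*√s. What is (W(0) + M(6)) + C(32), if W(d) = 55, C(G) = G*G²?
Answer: 32823 + 66*√6/7 ≈ 32846.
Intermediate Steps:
C(G) = G³
M(s) = 11*s^(3/2)/7 (M(s) = ((s*11)*√s)/7 = ((11*s)*√s)/7 = (11*s^(3/2))/7 = 11*s^(3/2)/7)
(W(0) + M(6)) + C(32) = (55 + 11*6^(3/2)/7) + 32³ = (55 + 11*(6*√6)/7) + 32768 = (55 + 66*√6/7) + 32768 = 32823 + 66*√6/7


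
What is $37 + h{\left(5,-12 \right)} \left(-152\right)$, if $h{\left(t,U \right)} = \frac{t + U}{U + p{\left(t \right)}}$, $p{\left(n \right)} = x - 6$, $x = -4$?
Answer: $- \frac{125}{11} \approx -11.364$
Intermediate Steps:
$p{\left(n \right)} = -10$ ($p{\left(n \right)} = -4 - 6 = -10$)
$h{\left(t,U \right)} = \frac{U + t}{-10 + U}$ ($h{\left(t,U \right)} = \frac{t + U}{U - 10} = \frac{U + t}{-10 + U}$)
$37 + h{\left(5,-12 \right)} \left(-152\right) = 37 + \frac{-12 + 5}{-10 - 12} \left(-152\right) = 37 + \frac{1}{-22} \left(-7\right) \left(-152\right) = 37 + \left(- \frac{1}{22}\right) \left(-7\right) \left(-152\right) = 37 + \frac{7}{22} \left(-152\right) = 37 - \frac{532}{11} = - \frac{125}{11}$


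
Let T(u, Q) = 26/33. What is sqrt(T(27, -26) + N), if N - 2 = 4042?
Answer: sqrt(4404774)/33 ≈ 63.599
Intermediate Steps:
T(u, Q) = 26/33 (T(u, Q) = 26*(1/33) = 26/33)
N = 4044 (N = 2 + 4042 = 4044)
sqrt(T(27, -26) + N) = sqrt(26/33 + 4044) = sqrt(133478/33) = sqrt(4404774)/33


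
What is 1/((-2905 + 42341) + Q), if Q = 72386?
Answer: 1/111822 ≈ 8.9428e-6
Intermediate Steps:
1/((-2905 + 42341) + Q) = 1/((-2905 + 42341) + 72386) = 1/(39436 + 72386) = 1/111822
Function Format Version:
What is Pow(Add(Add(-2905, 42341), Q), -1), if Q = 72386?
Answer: Rational(1, 111822) ≈ 8.9428e-6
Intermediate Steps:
Pow(Add(Add(-2905, 42341), Q), -1) = Pow(Add(Add(-2905, 42341), 72386), -1) = Pow(Add(39436, 72386), -1) = Pow(111822, -1) = Rational(1, 111822)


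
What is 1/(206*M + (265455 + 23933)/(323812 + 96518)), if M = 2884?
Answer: 210165/124860011854 ≈ 1.6832e-6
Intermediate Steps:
1/(206*M + (265455 + 23933)/(323812 + 96518)) = 1/(206*2884 + (265455 + 23933)/(323812 + 96518)) = 1/(594104 + 289388/420330) = 1/(594104 + 289388*(1/420330)) = 1/(594104 + 144694/210165) = 1/(124860011854/210165) = 210165/124860011854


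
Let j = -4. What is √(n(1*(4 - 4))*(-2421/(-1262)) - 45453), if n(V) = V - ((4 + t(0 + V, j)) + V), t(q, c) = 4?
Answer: I*√18103722537/631 ≈ 213.23*I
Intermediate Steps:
n(V) = -8 (n(V) = V - ((4 + 4) + V) = V - (8 + V) = V + (-8 - V) = -8)
√(n(1*(4 - 4))*(-2421/(-1262)) - 45453) = √(-(-19368)/(-1262) - 45453) = √(-(-19368)*(-1)/1262 - 45453) = √(-8*2421/1262 - 45453) = √(-9684/631 - 45453) = √(-28690527/631) = I*√18103722537/631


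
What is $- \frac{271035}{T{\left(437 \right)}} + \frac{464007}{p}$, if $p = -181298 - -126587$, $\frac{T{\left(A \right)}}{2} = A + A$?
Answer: $- \frac{274380353}{1677804} \approx -163.54$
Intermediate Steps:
$T{\left(A \right)} = 4 A$ ($T{\left(A \right)} = 2 \left(A + A\right) = 2 \cdot 2 A = 4 A$)
$p = -54711$ ($p = -181298 + 126587 = -54711$)
$- \frac{271035}{T{\left(437 \right)}} + \frac{464007}{p} = - \frac{271035}{4 \cdot 437} + \frac{464007}{-54711} = - \frac{271035}{1748} + 464007 \left(- \frac{1}{54711}\right) = \left(-271035\right) \frac{1}{1748} - \frac{154669}{18237} = - \frac{14265}{92} - \frac{154669}{18237} = - \frac{274380353}{1677804}$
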